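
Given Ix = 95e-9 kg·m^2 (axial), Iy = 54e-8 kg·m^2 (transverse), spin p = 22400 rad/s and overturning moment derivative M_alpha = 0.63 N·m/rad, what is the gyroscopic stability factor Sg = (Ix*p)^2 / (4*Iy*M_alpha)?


Sg = Ix^2 * p^2 / (4 * Iy * M_alpha) = (95e-9)^2 * 22400^2 / (4 * 54e-8 * 0.63) = 3.328

3.328


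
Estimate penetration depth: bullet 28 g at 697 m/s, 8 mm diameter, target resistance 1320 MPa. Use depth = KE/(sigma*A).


A = pi*(d/2)^2 = pi*(8/2)^2 = 50.2655 mm^2
E = 0.5*m*v^2 = 0.5*0.028*697^2 = 6801.33 J
depth = E/(sigma*A) = 6801.33 J / (1320 MPa * 50.2655 mm^2) = 6801.33/(1320 * 50.2655) m = 0.102506 m ≈ 102.5 mm

102.5 mm


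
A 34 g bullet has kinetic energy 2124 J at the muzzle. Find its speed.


v = sqrt(2*E/m) = sqrt(2*2124/0.034) = 353.5 m/s

353.5 m/s


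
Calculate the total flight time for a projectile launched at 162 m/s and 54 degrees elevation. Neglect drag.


T = 2*v0*sin(theta)/g = 2*162*sin(54°)/9.81 = 26.72 s

26.72 s


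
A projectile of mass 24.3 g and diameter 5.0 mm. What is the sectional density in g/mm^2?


SD = m/d^2 = 24.3/5.0^2 = 0.972 g/mm^2

0.972 g/mm^2


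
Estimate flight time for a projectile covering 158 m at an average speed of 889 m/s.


t = d/v = 158/889 = 0.1777 s

0.1777 s


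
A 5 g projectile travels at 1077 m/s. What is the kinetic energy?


E = 0.5*m*v^2 = 0.5*0.005*1077^2 = 2900 J

2900 J


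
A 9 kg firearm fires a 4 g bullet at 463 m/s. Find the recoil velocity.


v_recoil = m_p * v_p / m_gun = 0.004 * 463 / 9 = 0.2058 m/s

0.2058 m/s


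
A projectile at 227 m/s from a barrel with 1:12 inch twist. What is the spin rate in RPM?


twist_m = 12*0.0254 = 0.3048 m
spin = v/twist = 227/0.3048 = 744.7507 rev/s
RPM = spin*60 = 744.7507*60 ≈ 44685 RPM

44685 RPM


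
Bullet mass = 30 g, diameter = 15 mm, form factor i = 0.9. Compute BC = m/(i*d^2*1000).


BC = m/(i*d^2*1000) = 30/(0.9 * 15^2 * 1000) = 0.0001481

0.0001481


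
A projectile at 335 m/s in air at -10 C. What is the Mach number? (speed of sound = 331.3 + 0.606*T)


a = 331.3 + 0.606*(-10) = 325.24 m/s
M = v/a = 335/325.24 = 1.03

1.03


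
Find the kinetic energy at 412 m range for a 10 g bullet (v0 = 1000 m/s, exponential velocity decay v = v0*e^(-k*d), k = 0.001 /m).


v = v0*exp(-k*d) = 1000*exp(-0.001*412) = 662.324 m/s
E = 0.5*m*v^2 = 0.5*0.01*662.324^2 = 2193 J

2193 J


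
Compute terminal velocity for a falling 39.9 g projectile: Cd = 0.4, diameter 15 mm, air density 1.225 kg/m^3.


A = pi*(d/2)^2 = pi*(15/2000)^2 = 1.76715e-04 m^2
vt = sqrt(2mg/(Cd*rho*A)) = sqrt(2*0.0399*9.81/(0.4 * 1.225 * 1.76715e-04)) = 95.08 m/s

95.08 m/s


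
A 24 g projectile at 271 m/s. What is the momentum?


p = m*v = 0.024*271 = 6.504 kg·m/s

6.504 kg·m/s


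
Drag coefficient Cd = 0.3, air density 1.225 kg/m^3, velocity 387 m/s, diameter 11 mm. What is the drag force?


A = pi*(d/2)^2 = pi*(11/2000)^2 = 9.50332e-05 m^2
Fd = 0.5*Cd*rho*A*v^2 = 0.5*0.3*1.225*9.50332e-05*387^2 = 2.615 N

2.615 N


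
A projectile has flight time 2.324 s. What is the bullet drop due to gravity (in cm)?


drop = 0.5*g*t^2 = 0.5*9.81*2.324^2 = 26.4918 m ≈ 2649 cm

2649 cm


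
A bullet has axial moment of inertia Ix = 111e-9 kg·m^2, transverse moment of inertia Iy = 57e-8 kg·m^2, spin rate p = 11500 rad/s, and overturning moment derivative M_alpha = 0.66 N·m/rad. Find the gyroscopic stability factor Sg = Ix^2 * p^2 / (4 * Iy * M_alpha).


Sg = Ix^2 * p^2 / (4 * Iy * M_alpha) = (111e-9)^2 * 11500^2 / (4 * 57e-8 * 0.66) = 1.083

1.083


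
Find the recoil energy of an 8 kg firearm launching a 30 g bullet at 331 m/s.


v_r = m_p*v_p/m_gun = 0.03*331/8 = 1.24125 m/s, E_r = 0.5*m_gun*v_r^2 = 0.5*8*1.24125^2 = 6.163 J

6.163 J


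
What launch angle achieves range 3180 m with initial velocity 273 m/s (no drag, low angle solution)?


sin(2*theta) = R*g/v0^2 = 3180*9.81/273^2 = 0.418573, theta = arcsin(0.418573)/2 = 12.37°

12.37 degrees


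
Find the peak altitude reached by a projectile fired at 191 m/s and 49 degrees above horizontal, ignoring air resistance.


H = (v0*sin(theta))^2 / (2g) = (191*sin(49°))^2 / (2*9.81) = 1059 m

1059 m


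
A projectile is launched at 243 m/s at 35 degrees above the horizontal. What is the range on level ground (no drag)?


R = v0^2 * sin(2*theta) / g = 243^2 * sin(2*35°) / 9.81 = 5656 m

5656 m


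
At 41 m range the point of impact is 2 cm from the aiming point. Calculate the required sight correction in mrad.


1 mrad subtends 1 cm per 10 m of range, so adj = error_cm / (dist_m / 10) = 2 / (41/10) = 0.4878 mrad

0.4878 mrad


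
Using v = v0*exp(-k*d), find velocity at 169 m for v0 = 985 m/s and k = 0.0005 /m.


v = v0*exp(-k*d) = 985*exp(-0.0005*169) = 905.2 m/s

905.2 m/s


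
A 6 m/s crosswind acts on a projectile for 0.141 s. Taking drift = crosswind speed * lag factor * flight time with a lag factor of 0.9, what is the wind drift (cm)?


drift = v_wind * lag * t = 6 * 0.9 * 0.141 = 0.7614 m ≈ 76.14 cm

76.14 cm


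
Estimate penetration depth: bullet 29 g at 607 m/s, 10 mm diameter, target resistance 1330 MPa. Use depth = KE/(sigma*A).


A = pi*(d/2)^2 = pi*(10/2)^2 = 78.5398 mm^2
E = 0.5*m*v^2 = 0.5*0.029*607^2 = 5342.51 J
depth = E/(sigma*A) = 5342.51 J / (1330 MPa * 78.5398 mm^2) = 5342.51/(1330 * 78.5398) m = 0.0511451 m ≈ 51.15 mm

51.15 mm


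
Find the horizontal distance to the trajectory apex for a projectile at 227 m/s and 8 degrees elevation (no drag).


R = v0^2*sin(2*theta)/g = 227^2*sin(2*8°)/9.81 = 1447.84 m
apex_dist = R/2 = 1447.84/2 = 723.9 m

723.9 m


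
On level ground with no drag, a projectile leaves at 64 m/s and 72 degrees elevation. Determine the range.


R = v0^2 * sin(2*theta) / g = 64^2 * sin(2*72°) / 9.81 = 245.4 m

245.4 m


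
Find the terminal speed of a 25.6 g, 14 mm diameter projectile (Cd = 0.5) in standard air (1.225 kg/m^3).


A = pi*(d/2)^2 = pi*(14/2000)^2 = 1.53938e-04 m^2
vt = sqrt(2mg/(Cd*rho*A)) = sqrt(2*0.0256*9.81/(0.5 * 1.225 * 1.53938e-04)) = 72.99 m/s

72.99 m/s


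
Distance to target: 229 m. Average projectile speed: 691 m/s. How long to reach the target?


t = d/v = 229/691 = 0.3314 s

0.3314 s


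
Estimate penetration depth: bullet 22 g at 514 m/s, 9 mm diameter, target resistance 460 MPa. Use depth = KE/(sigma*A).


A = pi*(d/2)^2 = pi*(9/2)^2 = 63.6173 mm^2
E = 0.5*m*v^2 = 0.5*0.022*514^2 = 2906.16 J
depth = E/(sigma*A) = 2906.16 J / (460 MPa * 63.6173 mm^2) = 2906.16/(460 * 63.6173) m = 0.0993084 m ≈ 99.31 mm

99.31 mm


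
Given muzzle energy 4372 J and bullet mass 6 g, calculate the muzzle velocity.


v = sqrt(2*E/m) = sqrt(2*4372/0.006) = 1207 m/s

1207 m/s


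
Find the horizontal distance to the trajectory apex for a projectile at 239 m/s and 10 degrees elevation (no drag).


R = v0^2*sin(2*theta)/g = 239^2*sin(2*10°)/9.81 = 1991.49 m
apex_dist = R/2 = 1991.49/2 = 995.7 m

995.7 m


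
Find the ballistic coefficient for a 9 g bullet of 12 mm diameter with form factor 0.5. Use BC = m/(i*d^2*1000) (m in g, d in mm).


BC = m/(i*d^2*1000) = 9/(0.5 * 12^2 * 1000) = 0.000125

0.000125


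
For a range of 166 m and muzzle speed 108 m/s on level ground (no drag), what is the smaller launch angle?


sin(2*theta) = R*g/v0^2 = 166*9.81/108^2 = 0.139614, theta = arcsin(0.139614)/2 = 4.013°

4.013 degrees


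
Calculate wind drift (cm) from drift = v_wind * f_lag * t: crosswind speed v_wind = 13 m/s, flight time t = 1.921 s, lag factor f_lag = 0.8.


drift = v_wind * lag * t = 13 * 0.8 * 1.921 = 19.9784 m ≈ 1998 cm

1998 cm


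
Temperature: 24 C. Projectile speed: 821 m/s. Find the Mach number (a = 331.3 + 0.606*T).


a = 331.3 + 0.606*(24) = 345.844 m/s
M = v/a = 821/345.844 = 2.374

2.374


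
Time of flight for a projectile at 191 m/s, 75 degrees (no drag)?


T = 2*v0*sin(theta)/g = 2*191*sin(75°)/9.81 = 37.61 s

37.61 s


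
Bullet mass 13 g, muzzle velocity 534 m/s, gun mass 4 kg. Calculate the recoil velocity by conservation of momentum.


v_recoil = m_p * v_p / m_gun = 0.013 * 534 / 4 = 1.735 m/s

1.735 m/s


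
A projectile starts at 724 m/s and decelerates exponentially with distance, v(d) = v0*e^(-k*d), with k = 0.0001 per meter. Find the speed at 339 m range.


v = v0*exp(-k*d) = 724*exp(-0.0001*339) = 699.9 m/s

699.9 m/s


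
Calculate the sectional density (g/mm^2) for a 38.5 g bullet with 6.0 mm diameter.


SD = m/d^2 = 38.5/6.0^2 = 1.069 g/mm^2

1.069 g/mm^2


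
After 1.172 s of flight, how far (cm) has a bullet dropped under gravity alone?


drop = 0.5*g*t^2 = 0.5*9.81*1.172^2 = 6.73743 m ≈ 673.7 cm

673.7 cm


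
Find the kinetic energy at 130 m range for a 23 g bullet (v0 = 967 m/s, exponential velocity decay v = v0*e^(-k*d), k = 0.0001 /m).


v = v0*exp(-k*d) = 967*exp(-0.0001*130) = 954.51 m/s
E = 0.5*m*v^2 = 0.5*0.023*954.51^2 = 10478 J

10478 J


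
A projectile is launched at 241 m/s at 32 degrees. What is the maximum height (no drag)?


H = (v0*sin(theta))^2 / (2g) = (241*sin(32°))^2 / (2*9.81) = 831.3 m

831.3 m


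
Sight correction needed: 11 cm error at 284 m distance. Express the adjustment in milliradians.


1 mrad subtends 1 cm per 10 m of range, so adj = error_cm / (dist_m / 10) = 11 / (284/10) = 0.3873 mrad

0.3873 mrad


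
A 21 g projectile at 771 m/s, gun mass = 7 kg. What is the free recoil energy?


v_r = m_p*v_p/m_gun = 0.021*771/7 = 2.313 m/s, E_r = 0.5*m_gun*v_r^2 = 0.5*7*2.313^2 = 18.72 J

18.72 J


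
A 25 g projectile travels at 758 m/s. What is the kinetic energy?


E = 0.5*m*v^2 = 0.5*0.025*758^2 = 7182 J

7182 J


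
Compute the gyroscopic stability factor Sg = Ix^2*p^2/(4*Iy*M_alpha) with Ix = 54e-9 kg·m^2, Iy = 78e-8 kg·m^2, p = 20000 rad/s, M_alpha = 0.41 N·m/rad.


Sg = Ix^2 * p^2 / (4 * Iy * M_alpha) = (54e-9)^2 * 20000^2 / (4 * 78e-8 * 0.41) = 0.9118

0.9118


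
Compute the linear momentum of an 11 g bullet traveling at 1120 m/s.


p = m*v = 0.011*1120 = 12.32 kg·m/s

12.32 kg·m/s


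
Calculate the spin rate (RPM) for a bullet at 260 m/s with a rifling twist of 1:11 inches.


twist_m = 11*0.0254 = 0.2794 m
spin = v/twist = 260/0.2794 = 930.5655 rev/s
RPM = spin*60 = 930.5655*60 ≈ 55834 RPM

55834 RPM


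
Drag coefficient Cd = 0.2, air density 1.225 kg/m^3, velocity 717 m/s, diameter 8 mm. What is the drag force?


A = pi*(d/2)^2 = pi*(8/2000)^2 = 5.02655e-05 m^2
Fd = 0.5*Cd*rho*A*v^2 = 0.5*0.2*1.225*5.02655e-05*717^2 = 3.166 N

3.166 N


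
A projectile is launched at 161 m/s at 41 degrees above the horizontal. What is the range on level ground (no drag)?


R = v0^2 * sin(2*theta) / g = 161^2 * sin(2*41°) / 9.81 = 2617 m

2617 m


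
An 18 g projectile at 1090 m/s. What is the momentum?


p = m*v = 0.018*1090 = 19.62 kg·m/s

19.62 kg·m/s


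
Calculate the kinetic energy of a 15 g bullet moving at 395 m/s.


E = 0.5*m*v^2 = 0.5*0.015*395^2 = 1170 J

1170 J


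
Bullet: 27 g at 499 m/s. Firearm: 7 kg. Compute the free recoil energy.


v_r = m_p*v_p/m_gun = 0.027*499/7 = 1.92471 m/s, E_r = 0.5*m_gun*v_r^2 = 0.5*7*1.92471^2 = 12.97 J

12.97 J


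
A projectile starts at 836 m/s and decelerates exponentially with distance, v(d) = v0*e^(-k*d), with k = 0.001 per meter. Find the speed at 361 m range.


v = v0*exp(-k*d) = 836*exp(-0.001*361) = 582.7 m/s

582.7 m/s


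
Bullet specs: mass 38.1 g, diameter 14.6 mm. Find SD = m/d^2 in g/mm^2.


SD = m/d^2 = 38.1/14.6^2 = 0.1787 g/mm^2

0.1787 g/mm^2


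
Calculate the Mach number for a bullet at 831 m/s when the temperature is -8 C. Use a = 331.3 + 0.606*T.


a = 331.3 + 0.606*(-8) = 326.452 m/s
M = v/a = 831/326.452 = 2.546

2.546


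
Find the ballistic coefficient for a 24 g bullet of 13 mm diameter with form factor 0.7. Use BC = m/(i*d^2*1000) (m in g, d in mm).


BC = m/(i*d^2*1000) = 24/(0.7 * 13^2 * 1000) = 0.0002029

0.0002029


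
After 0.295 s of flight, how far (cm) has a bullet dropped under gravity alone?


drop = 0.5*g*t^2 = 0.5*9.81*0.295^2 = 0.426858 m ≈ 42.69 cm

42.69 cm


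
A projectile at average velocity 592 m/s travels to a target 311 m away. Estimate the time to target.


t = d/v = 311/592 = 0.5253 s

0.5253 s


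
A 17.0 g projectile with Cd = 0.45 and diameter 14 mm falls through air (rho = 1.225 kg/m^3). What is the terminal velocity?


A = pi*(d/2)^2 = pi*(14/2000)^2 = 1.53938e-04 m^2
vt = sqrt(2mg/(Cd*rho*A)) = sqrt(2*0.017*9.81/(0.45 * 1.225 * 1.53938e-04)) = 62.69 m/s

62.69 m/s


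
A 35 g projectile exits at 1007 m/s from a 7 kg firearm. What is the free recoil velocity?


v_recoil = m_p * v_p / m_gun = 0.035 * 1007 / 7 = 5.035 m/s

5.035 m/s


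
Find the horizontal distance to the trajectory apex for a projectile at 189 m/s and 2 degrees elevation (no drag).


R = v0^2*sin(2*theta)/g = 189^2*sin(2*2°)/9.81 = 254.003 m
apex_dist = R/2 = 254.003/2 = 127 m

127 m


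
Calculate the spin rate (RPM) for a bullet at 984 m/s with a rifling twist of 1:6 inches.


twist_m = 6*0.0254 = 0.1524 m
spin = v/twist = 984/0.1524 = 6456.693 rev/s
RPM = spin*60 = 6456.693*60 ≈ 387402 RPM

387402 RPM


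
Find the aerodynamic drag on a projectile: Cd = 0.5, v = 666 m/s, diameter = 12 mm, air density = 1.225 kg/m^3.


A = pi*(d/2)^2 = pi*(12/2000)^2 = 1.13097e-04 m^2
Fd = 0.5*Cd*rho*A*v^2 = 0.5*0.5*1.225*1.13097e-04*666^2 = 15.36 N

15.36 N


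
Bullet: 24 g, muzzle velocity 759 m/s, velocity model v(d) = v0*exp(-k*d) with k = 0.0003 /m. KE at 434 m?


v = v0*exp(-k*d) = 759*exp(-0.0003*434) = 666.341 m/s
E = 0.5*m*v^2 = 0.5*0.024*666.341^2 = 5328 J

5328 J


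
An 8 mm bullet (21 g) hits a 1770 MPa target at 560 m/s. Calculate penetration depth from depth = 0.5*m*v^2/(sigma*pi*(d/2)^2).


A = pi*(d/2)^2 = pi*(8/2)^2 = 50.2655 mm^2
E = 0.5*m*v^2 = 0.5*0.021*560^2 = 3292.8 J
depth = E/(sigma*A) = 3292.8 J / (1770 MPa * 50.2655 mm^2) = 3292.8/(1770 * 50.2655) m = 0.0370103 m ≈ 37.01 mm

37.01 mm


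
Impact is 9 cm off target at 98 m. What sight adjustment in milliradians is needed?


1 mrad subtends 1 cm per 10 m of range, so adj = error_cm / (dist_m / 10) = 9 / (98/10) = 0.9184 mrad

0.9184 mrad


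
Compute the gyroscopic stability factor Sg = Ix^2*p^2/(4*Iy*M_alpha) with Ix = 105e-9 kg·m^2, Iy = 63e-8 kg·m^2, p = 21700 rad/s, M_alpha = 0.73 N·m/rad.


Sg = Ix^2 * p^2 / (4 * Iy * M_alpha) = (105e-9)^2 * 21700^2 / (4 * 63e-8 * 0.73) = 2.822

2.822


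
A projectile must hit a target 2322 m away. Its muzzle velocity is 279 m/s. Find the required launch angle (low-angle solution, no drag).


sin(2*theta) = R*g/v0^2 = 2322*9.81/279^2 = 0.292633, theta = arcsin(0.292633)/2 = 8.508°

8.508 degrees


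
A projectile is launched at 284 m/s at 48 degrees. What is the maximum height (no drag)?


H = (v0*sin(theta))^2 / (2g) = (284*sin(48°))^2 / (2*9.81) = 2270 m

2270 m


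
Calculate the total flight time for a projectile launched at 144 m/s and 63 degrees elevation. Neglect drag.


T = 2*v0*sin(theta)/g = 2*144*sin(63°)/9.81 = 26.16 s

26.16 s


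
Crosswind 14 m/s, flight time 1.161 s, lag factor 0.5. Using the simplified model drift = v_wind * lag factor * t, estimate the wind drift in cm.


drift = v_wind * lag * t = 14 * 0.5 * 1.161 = 8.127 m ≈ 812.7 cm

812.7 cm


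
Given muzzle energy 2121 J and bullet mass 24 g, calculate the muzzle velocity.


v = sqrt(2*E/m) = sqrt(2*2121/0.024) = 420.4 m/s

420.4 m/s


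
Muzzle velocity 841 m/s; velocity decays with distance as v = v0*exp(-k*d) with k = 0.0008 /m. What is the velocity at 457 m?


v = v0*exp(-k*d) = 841*exp(-0.0008*457) = 583.5 m/s

583.5 m/s


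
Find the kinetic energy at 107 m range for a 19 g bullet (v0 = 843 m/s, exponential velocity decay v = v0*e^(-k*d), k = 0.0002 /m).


v = v0*exp(-k*d) = 843*exp(-0.0002*107) = 825.151 m/s
E = 0.5*m*v^2 = 0.5*0.019*825.151^2 = 6468 J

6468 J


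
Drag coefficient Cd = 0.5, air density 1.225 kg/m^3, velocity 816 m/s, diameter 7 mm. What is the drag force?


A = pi*(d/2)^2 = pi*(7/2000)^2 = 3.84845e-05 m^2
Fd = 0.5*Cd*rho*A*v^2 = 0.5*0.5*1.225*3.84845e-05*816^2 = 7.848 N

7.848 N


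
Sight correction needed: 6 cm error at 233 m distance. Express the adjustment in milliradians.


1 mrad subtends 1 cm per 10 m of range, so adj = error_cm / (dist_m / 10) = 6 / (233/10) = 0.2575 mrad

0.2575 mrad


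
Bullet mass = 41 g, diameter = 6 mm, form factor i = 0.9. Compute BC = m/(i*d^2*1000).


BC = m/(i*d^2*1000) = 41/(0.9 * 6^2 * 1000) = 0.001265

0.001265


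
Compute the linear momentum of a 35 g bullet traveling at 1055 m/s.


p = m*v = 0.035*1055 = 36.93 kg·m/s

36.93 kg·m/s


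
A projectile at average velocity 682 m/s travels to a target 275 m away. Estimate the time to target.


t = d/v = 275/682 = 0.4032 s

0.4032 s


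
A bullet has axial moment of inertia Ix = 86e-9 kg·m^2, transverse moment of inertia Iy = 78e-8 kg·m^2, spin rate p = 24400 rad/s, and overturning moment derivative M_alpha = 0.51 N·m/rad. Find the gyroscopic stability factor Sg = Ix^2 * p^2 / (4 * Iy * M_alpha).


Sg = Ix^2 * p^2 / (4 * Iy * M_alpha) = (86e-9)^2 * 24400^2 / (4 * 78e-8 * 0.51) = 2.767

2.767


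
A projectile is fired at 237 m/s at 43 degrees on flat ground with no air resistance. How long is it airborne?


T = 2*v0*sin(theta)/g = 2*237*sin(43°)/9.81 = 32.95 s

32.95 s


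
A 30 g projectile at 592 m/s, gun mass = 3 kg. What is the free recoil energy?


v_r = m_p*v_p/m_gun = 0.03*592/3 = 5.92 m/s, E_r = 0.5*m_gun*v_r^2 = 0.5*3*5.92^2 = 52.57 J

52.57 J


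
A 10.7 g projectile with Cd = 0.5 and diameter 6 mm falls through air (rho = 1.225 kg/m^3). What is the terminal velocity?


A = pi*(d/2)^2 = pi*(6/2000)^2 = 2.82743e-05 m^2
vt = sqrt(2mg/(Cd*rho*A)) = sqrt(2*0.0107*9.81/(0.5 * 1.225 * 2.82743e-05)) = 110.1 m/s

110.1 m/s


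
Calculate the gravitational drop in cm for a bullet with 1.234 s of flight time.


drop = 0.5*g*t^2 = 0.5*9.81*1.234^2 = 7.46912 m ≈ 746.9 cm

746.9 cm


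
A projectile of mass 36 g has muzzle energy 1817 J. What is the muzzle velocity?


v = sqrt(2*E/m) = sqrt(2*1817/0.036) = 317.7 m/s

317.7 m/s


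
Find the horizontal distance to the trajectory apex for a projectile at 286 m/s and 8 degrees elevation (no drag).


R = v0^2*sin(2*theta)/g = 286^2*sin(2*8°)/9.81 = 2298.27 m
apex_dist = R/2 = 2298.27/2 = 1149 m

1149 m


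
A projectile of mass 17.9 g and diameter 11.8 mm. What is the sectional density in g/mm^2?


SD = m/d^2 = 17.9/11.8^2 = 0.1286 g/mm^2

0.1286 g/mm^2


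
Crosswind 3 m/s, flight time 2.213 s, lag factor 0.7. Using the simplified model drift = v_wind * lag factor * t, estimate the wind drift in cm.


drift = v_wind * lag * t = 3 * 0.7 * 2.213 = 4.6473 m ≈ 464.7 cm

464.7 cm


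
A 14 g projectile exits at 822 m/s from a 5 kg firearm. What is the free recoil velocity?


v_recoil = m_p * v_p / m_gun = 0.014 * 822 / 5 = 2.302 m/s

2.302 m/s


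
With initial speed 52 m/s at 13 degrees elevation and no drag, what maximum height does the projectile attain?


H = (v0*sin(theta))^2 / (2g) = (52*sin(13°))^2 / (2*9.81) = 6.974 m

6.974 m


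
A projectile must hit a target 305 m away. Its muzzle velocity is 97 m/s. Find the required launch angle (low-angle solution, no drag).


sin(2*theta) = R*g/v0^2 = 305*9.81/97^2 = 0.317999, theta = arcsin(0.317999)/2 = 9.271°

9.271 degrees


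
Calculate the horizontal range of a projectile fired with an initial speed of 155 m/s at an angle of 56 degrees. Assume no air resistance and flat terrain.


R = v0^2 * sin(2*theta) / g = 155^2 * sin(2*56°) / 9.81 = 2271 m

2271 m


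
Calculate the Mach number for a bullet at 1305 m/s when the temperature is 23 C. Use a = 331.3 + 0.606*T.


a = 331.3 + 0.606*(23) = 345.238 m/s
M = v/a = 1305/345.238 = 3.78

3.78


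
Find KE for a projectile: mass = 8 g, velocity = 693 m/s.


E = 0.5*m*v^2 = 0.5*0.008*693^2 = 1921 J

1921 J


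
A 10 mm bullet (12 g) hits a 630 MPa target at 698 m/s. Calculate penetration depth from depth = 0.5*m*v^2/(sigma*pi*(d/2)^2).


A = pi*(d/2)^2 = pi*(10/2)^2 = 78.5398 mm^2
E = 0.5*m*v^2 = 0.5*0.012*698^2 = 2923.22 J
depth = E/(sigma*A) = 2923.22 J / (630 MPa * 78.5398 mm^2) = 2923.22/(630 * 78.5398) m = 0.0590788 m ≈ 59.08 mm

59.08 mm


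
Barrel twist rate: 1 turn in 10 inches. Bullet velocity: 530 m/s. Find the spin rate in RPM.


twist_m = 10*0.0254 = 0.254 m
spin = v/twist = 530/0.254 = 2086.614 rev/s
RPM = spin*60 = 2086.614*60 ≈ 125197 RPM

125197 RPM


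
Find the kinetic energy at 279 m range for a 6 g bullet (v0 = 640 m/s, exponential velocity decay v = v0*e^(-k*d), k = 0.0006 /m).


v = v0*exp(-k*d) = 640*exp(-0.0006*279) = 541.351 m/s
E = 0.5*m*v^2 = 0.5*0.006*541.351^2 = 879.2 J

879.2 J


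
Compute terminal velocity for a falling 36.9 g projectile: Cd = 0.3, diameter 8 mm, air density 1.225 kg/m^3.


A = pi*(d/2)^2 = pi*(8/2000)^2 = 5.02655e-05 m^2
vt = sqrt(2mg/(Cd*rho*A)) = sqrt(2*0.0369*9.81/(0.3 * 1.225 * 5.02655e-05)) = 198 m/s

198 m/s


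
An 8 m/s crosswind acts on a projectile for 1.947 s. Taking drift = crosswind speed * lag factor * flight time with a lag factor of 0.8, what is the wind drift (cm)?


drift = v_wind * lag * t = 8 * 0.8 * 1.947 = 12.4608 m ≈ 1246 cm

1246 cm


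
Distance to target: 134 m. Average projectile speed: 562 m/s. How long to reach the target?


t = d/v = 134/562 = 0.2384 s

0.2384 s


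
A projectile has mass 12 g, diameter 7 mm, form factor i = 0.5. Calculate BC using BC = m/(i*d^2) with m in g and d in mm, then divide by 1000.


BC = m/(i*d^2*1000) = 12/(0.5 * 7^2 * 1000) = 0.0004898

0.0004898


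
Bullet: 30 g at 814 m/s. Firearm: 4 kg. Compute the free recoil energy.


v_r = m_p*v_p/m_gun = 0.03*814/4 = 6.105 m/s, E_r = 0.5*m_gun*v_r^2 = 0.5*4*6.105^2 = 74.54 J

74.54 J


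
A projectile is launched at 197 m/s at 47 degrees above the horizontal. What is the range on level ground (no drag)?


R = v0^2 * sin(2*theta) / g = 197^2 * sin(2*47°) / 9.81 = 3946 m

3946 m


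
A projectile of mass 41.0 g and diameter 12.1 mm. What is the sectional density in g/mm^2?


SD = m/d^2 = 41.0/12.1^2 = 0.28 g/mm^2

0.28 g/mm^2


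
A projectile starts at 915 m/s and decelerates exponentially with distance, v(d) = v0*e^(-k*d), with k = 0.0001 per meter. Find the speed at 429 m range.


v = v0*exp(-k*d) = 915*exp(-0.0001*429) = 876.6 m/s

876.6 m/s


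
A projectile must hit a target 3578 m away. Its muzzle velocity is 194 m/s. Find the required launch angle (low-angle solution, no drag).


sin(2*theta) = R*g/v0^2 = 3578*9.81/194^2 = 0.932622, theta = arcsin(0.932622)/2 = 34.42°

34.42 degrees


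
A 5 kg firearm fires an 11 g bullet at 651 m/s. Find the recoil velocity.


v_recoil = m_p * v_p / m_gun = 0.011 * 651 / 5 = 1.432 m/s

1.432 m/s


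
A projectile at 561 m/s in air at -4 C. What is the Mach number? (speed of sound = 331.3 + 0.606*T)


a = 331.3 + 0.606*(-4) = 328.876 m/s
M = v/a = 561/328.876 = 1.706

1.706


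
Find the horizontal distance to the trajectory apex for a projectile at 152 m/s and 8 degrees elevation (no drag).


R = v0^2*sin(2*theta)/g = 152^2*sin(2*8°)/9.81 = 649.167 m
apex_dist = R/2 = 649.167/2 = 324.6 m

324.6 m


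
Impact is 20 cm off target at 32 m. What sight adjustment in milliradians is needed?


1 mrad subtends 1 cm per 10 m of range, so adj = error_cm / (dist_m / 10) = 20 / (32/10) = 6.25 mrad

6.25 mrad


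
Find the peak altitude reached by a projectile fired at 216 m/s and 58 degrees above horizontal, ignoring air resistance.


H = (v0*sin(theta))^2 / (2g) = (216*sin(58°))^2 / (2*9.81) = 1710 m

1710 m


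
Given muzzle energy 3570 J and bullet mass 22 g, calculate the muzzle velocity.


v = sqrt(2*E/m) = sqrt(2*3570/0.022) = 569.7 m/s

569.7 m/s


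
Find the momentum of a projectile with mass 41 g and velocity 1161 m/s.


p = m*v = 0.041*1161 = 47.6 kg·m/s

47.6 kg·m/s


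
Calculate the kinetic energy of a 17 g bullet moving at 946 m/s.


E = 0.5*m*v^2 = 0.5*0.017*946^2 = 7607 J

7607 J


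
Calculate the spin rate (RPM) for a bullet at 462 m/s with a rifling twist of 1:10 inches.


twist_m = 10*0.0254 = 0.254 m
spin = v/twist = 462/0.254 = 1818.898 rev/s
RPM = spin*60 = 1818.898*60 ≈ 109134 RPM

109134 RPM


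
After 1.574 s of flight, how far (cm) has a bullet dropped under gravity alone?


drop = 0.5*g*t^2 = 0.5*9.81*1.574^2 = 12.152 m ≈ 1215 cm

1215 cm


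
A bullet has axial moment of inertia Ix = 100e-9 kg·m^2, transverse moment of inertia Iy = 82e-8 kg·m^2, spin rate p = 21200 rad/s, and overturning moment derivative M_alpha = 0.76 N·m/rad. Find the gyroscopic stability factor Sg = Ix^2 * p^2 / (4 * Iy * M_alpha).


Sg = Ix^2 * p^2 / (4 * Iy * M_alpha) = (100e-9)^2 * 21200^2 / (4 * 82e-8 * 0.76) = 1.803

1.803


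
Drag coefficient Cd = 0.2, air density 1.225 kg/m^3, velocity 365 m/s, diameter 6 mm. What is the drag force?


A = pi*(d/2)^2 = pi*(6/2000)^2 = 2.82743e-05 m^2
Fd = 0.5*Cd*rho*A*v^2 = 0.5*0.2*1.225*2.82743e-05*365^2 = 0.4614 N

0.4614 N


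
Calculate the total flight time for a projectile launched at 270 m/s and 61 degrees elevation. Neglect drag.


T = 2*v0*sin(theta)/g = 2*270*sin(61°)/9.81 = 48.14 s

48.14 s


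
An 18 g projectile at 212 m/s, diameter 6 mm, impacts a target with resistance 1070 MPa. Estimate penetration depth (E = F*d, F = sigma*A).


A = pi*(d/2)^2 = pi*(6/2)^2 = 28.2743 mm^2
E = 0.5*m*v^2 = 0.5*0.018*212^2 = 404.496 J
depth = E/(sigma*A) = 404.496 J / (1070 MPa * 28.2743 mm^2) = 404.496/(1070 * 28.2743) m = 0.0133702 m ≈ 13.37 mm

13.37 mm


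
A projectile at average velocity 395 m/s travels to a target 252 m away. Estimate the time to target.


t = d/v = 252/395 = 0.638 s

0.638 s


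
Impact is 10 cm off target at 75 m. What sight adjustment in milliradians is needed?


1 mrad subtends 1 cm per 10 m of range, so adj = error_cm / (dist_m / 10) = 10 / (75/10) = 1.333 mrad

1.333 mrad


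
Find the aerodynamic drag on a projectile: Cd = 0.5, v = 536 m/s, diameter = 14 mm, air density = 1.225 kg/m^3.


A = pi*(d/2)^2 = pi*(14/2000)^2 = 1.53938e-04 m^2
Fd = 0.5*Cd*rho*A*v^2 = 0.5*0.5*1.225*1.53938e-04*536^2 = 13.54 N

13.54 N


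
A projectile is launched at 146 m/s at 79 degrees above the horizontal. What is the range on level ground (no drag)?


R = v0^2 * sin(2*theta) / g = 146^2 * sin(2*79°) / 9.81 = 814 m

814 m


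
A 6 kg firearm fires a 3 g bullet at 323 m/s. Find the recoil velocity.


v_recoil = m_p * v_p / m_gun = 0.003 * 323 / 6 = 0.1615 m/s

0.1615 m/s


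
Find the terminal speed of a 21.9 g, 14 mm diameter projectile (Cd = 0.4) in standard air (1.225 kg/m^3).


A = pi*(d/2)^2 = pi*(14/2000)^2 = 1.53938e-04 m^2
vt = sqrt(2mg/(Cd*rho*A)) = sqrt(2*0.0219*9.81/(0.4 * 1.225 * 1.53938e-04)) = 75.47 m/s

75.47 m/s


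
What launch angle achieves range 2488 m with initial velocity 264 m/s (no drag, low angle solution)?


sin(2*theta) = R*g/v0^2 = 2488*9.81/264^2 = 0.350196, theta = arcsin(0.350196)/2 = 10.25°

10.25 degrees


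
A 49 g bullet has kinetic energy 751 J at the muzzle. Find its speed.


v = sqrt(2*E/m) = sqrt(2*751/0.049) = 175.1 m/s

175.1 m/s


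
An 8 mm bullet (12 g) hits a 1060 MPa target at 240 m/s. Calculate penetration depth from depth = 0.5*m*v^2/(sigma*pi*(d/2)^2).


A = pi*(d/2)^2 = pi*(8/2)^2 = 50.2655 mm^2
E = 0.5*m*v^2 = 0.5*0.012*240^2 = 345.6 J
depth = E/(sigma*A) = 345.6 J / (1060 MPa * 50.2655 mm^2) = 345.6/(1060 * 50.2655) m = 0.00648631 m ≈ 6.486 mm

6.486 mm


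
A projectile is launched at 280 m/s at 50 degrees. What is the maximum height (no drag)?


H = (v0*sin(theta))^2 / (2g) = (280*sin(50°))^2 / (2*9.81) = 2345 m

2345 m


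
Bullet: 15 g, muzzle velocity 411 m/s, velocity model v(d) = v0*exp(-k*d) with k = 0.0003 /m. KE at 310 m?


v = v0*exp(-k*d) = 411*exp(-0.0003*310) = 374.501 m/s
E = 0.5*m*v^2 = 0.5*0.015*374.501^2 = 1052 J

1052 J


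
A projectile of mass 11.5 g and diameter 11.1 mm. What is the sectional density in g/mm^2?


SD = m/d^2 = 11.5/11.1^2 = 0.09334 g/mm^2

0.09334 g/mm^2


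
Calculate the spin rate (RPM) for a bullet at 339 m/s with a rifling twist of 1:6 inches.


twist_m = 6*0.0254 = 0.1524 m
spin = v/twist = 339/0.1524 = 2224.409 rev/s
RPM = spin*60 = 2224.409*60 ≈ 133465 RPM

133465 RPM


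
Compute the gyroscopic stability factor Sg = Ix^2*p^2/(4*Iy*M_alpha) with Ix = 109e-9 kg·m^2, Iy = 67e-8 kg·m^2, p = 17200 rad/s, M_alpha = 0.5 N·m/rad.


Sg = Ix^2 * p^2 / (4 * Iy * M_alpha) = (109e-9)^2 * 17200^2 / (4 * 67e-8 * 0.5) = 2.623

2.623


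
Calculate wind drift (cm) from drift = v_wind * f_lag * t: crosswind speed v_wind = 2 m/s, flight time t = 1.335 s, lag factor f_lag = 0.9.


drift = v_wind * lag * t = 2 * 0.9 * 1.335 = 2.403 m ≈ 240.3 cm

240.3 cm


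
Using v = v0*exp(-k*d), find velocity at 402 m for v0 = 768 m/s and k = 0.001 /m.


v = v0*exp(-k*d) = 768*exp(-0.001*402) = 513.8 m/s

513.8 m/s


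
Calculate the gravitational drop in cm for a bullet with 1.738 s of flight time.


drop = 0.5*g*t^2 = 0.5*9.81*1.738^2 = 14.8163 m ≈ 1482 cm

1482 cm


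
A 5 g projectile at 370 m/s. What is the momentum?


p = m*v = 0.005*370 = 1.85 kg·m/s

1.85 kg·m/s


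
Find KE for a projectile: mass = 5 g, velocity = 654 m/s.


E = 0.5*m*v^2 = 0.5*0.005*654^2 = 1069 J

1069 J


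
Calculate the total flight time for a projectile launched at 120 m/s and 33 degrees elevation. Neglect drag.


T = 2*v0*sin(theta)/g = 2*120*sin(33°)/9.81 = 13.32 s

13.32 s


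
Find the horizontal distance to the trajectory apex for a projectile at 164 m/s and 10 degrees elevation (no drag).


R = v0^2*sin(2*theta)/g = 164^2*sin(2*10°)/9.81 = 937.714 m
apex_dist = R/2 = 937.714/2 = 468.9 m

468.9 m


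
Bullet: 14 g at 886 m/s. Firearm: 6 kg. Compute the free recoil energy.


v_r = m_p*v_p/m_gun = 0.014*886/6 = 2.06733 m/s, E_r = 0.5*m_gun*v_r^2 = 0.5*6*2.06733^2 = 12.82 J

12.82 J


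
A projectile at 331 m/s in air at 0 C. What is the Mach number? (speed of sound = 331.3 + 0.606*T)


a = 331.3 + 0.606*(0) = 331.3 m/s
M = v/a = 331/331.3 = 0.9991

0.9991


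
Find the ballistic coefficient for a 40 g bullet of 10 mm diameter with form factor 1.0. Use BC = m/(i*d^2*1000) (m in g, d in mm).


BC = m/(i*d^2*1000) = 40/(1.0 * 10^2 * 1000) = 0.0004

0.0004


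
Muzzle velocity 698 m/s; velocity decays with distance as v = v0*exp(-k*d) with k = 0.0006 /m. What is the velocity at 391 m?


v = v0*exp(-k*d) = 698*exp(-0.0006*391) = 552 m/s

552 m/s


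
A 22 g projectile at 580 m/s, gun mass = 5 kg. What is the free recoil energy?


v_r = m_p*v_p/m_gun = 0.022*580/5 = 2.552 m/s, E_r = 0.5*m_gun*v_r^2 = 0.5*5*2.552^2 = 16.28 J

16.28 J


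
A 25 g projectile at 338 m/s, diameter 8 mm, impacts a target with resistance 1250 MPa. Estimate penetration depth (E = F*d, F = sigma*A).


A = pi*(d/2)^2 = pi*(8/2)^2 = 50.2655 mm^2
E = 0.5*m*v^2 = 0.5*0.025*338^2 = 1428.05 J
depth = E/(sigma*A) = 1428.05 J / (1250 MPa * 50.2655 mm^2) = 1428.05/(1250 * 50.2655) m = 0.0227281 m ≈ 22.73 mm

22.73 mm


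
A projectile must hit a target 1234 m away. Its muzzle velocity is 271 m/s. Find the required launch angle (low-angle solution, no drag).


sin(2*theta) = R*g/v0^2 = 1234*9.81/271^2 = 0.164834, theta = arcsin(0.164834)/2 = 4.744°

4.744 degrees


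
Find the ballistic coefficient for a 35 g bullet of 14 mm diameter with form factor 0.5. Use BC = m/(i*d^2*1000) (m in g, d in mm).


BC = m/(i*d^2*1000) = 35/(0.5 * 14^2 * 1000) = 0.0003571

0.0003571


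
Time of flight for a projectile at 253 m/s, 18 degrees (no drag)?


T = 2*v0*sin(theta)/g = 2*253*sin(18°)/9.81 = 15.94 s

15.94 s


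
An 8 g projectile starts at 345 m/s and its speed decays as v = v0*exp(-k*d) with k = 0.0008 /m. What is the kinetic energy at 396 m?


v = v0*exp(-k*d) = 345*exp(-0.0008*396) = 251.324 m/s
E = 0.5*m*v^2 = 0.5*0.008*251.324^2 = 252.7 J

252.7 J


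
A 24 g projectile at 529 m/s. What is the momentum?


p = m*v = 0.024*529 = 12.7 kg·m/s

12.7 kg·m/s


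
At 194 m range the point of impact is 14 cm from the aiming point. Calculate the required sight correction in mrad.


1 mrad subtends 1 cm per 10 m of range, so adj = error_cm / (dist_m / 10) = 14 / (194/10) = 0.7216 mrad

0.7216 mrad


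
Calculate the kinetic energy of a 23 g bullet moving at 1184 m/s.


E = 0.5*m*v^2 = 0.5*0.023*1184^2 = 16121 J

16121 J


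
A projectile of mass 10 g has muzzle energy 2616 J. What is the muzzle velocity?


v = sqrt(2*E/m) = sqrt(2*2616/0.01) = 723.3 m/s

723.3 m/s


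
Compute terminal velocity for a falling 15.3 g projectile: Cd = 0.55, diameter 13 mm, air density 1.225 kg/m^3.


A = pi*(d/2)^2 = pi*(13/2000)^2 = 1.32732e-04 m^2
vt = sqrt(2mg/(Cd*rho*A)) = sqrt(2*0.0153*9.81/(0.55 * 1.225 * 1.32732e-04)) = 57.94 m/s

57.94 m/s


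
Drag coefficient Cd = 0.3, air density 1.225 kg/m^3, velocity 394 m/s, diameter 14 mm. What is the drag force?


A = pi*(d/2)^2 = pi*(14/2000)^2 = 1.53938e-04 m^2
Fd = 0.5*Cd*rho*A*v^2 = 0.5*0.3*1.225*1.53938e-04*394^2 = 4.391 N

4.391 N


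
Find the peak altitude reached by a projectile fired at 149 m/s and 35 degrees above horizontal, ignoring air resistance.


H = (v0*sin(theta))^2 / (2g) = (149*sin(35°))^2 / (2*9.81) = 372.3 m

372.3 m


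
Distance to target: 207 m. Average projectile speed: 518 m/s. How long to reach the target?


t = d/v = 207/518 = 0.3996 s

0.3996 s


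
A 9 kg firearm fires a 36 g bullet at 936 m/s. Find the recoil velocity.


v_recoil = m_p * v_p / m_gun = 0.036 * 936 / 9 = 3.744 m/s

3.744 m/s


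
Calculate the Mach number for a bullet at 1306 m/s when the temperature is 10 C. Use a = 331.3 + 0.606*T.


a = 331.3 + 0.606*(10) = 337.36 m/s
M = v/a = 1306/337.36 = 3.871

3.871


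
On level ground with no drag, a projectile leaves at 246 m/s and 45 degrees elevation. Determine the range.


R = v0^2 * sin(2*theta) / g = 246^2 * sin(2*45°) / 9.81 = 6169 m

6169 m


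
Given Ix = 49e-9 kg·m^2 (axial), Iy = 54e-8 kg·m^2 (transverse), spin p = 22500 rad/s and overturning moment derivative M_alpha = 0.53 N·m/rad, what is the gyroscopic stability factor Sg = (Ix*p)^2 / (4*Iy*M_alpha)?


Sg = Ix^2 * p^2 / (4 * Iy * M_alpha) = (49e-9)^2 * 22500^2 / (4 * 54e-8 * 0.53) = 1.062

1.062


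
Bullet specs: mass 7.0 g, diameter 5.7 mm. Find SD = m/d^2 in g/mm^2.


SD = m/d^2 = 7.0/5.7^2 = 0.2155 g/mm^2

0.2155 g/mm^2


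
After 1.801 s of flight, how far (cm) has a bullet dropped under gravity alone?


drop = 0.5*g*t^2 = 0.5*9.81*1.801^2 = 15.9099 m ≈ 1591 cm

1591 cm


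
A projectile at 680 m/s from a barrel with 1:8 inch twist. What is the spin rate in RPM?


twist_m = 8*0.0254 = 0.2032 m
spin = v/twist = 680/0.2032 = 3346.457 rev/s
RPM = spin*60 = 3346.457*60 ≈ 200787 RPM

200787 RPM


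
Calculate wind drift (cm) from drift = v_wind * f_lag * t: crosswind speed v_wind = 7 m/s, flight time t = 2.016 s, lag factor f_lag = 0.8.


drift = v_wind * lag * t = 7 * 0.8 * 2.016 = 11.2896 m ≈ 1129 cm

1129 cm


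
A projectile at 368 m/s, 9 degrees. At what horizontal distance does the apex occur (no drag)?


R = v0^2*sin(2*theta)/g = 368^2*sin(2*9°)/9.81 = 4265.88 m
apex_dist = R/2 = 4265.88/2 = 2133 m

2133 m


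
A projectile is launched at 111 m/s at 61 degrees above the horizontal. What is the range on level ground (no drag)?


R = v0^2 * sin(2*theta) / g = 111^2 * sin(2*61°) / 9.81 = 1065 m

1065 m


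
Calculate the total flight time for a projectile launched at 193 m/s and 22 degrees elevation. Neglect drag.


T = 2*v0*sin(theta)/g = 2*193*sin(22°)/9.81 = 14.74 s

14.74 s


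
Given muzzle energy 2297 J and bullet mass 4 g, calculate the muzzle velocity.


v = sqrt(2*E/m) = sqrt(2*2297/0.004) = 1072 m/s

1072 m/s


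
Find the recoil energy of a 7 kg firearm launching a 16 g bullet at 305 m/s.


v_r = m_p*v_p/m_gun = 0.016*305/7 = 0.697143 m/s, E_r = 0.5*m_gun*v_r^2 = 0.5*7*0.697143^2 = 1.701 J

1.701 J


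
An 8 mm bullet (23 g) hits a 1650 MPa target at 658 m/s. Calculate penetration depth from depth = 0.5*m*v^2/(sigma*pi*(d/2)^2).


A = pi*(d/2)^2 = pi*(8/2)^2 = 50.2655 mm^2
E = 0.5*m*v^2 = 0.5*0.023*658^2 = 4979.09 J
depth = E/(sigma*A) = 4979.09 J / (1650 MPa * 50.2655 mm^2) = 4979.09/(1650 * 50.2655) m = 0.0600338 m ≈ 60.03 mm

60.03 mm


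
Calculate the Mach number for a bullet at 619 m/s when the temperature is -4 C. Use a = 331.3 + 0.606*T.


a = 331.3 + 0.606*(-4) = 328.876 m/s
M = v/a = 619/328.876 = 1.882

1.882


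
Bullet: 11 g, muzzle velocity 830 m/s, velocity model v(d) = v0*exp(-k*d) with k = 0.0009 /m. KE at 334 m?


v = v0*exp(-k*d) = 830*exp(-0.0009*334) = 614.51 m/s
E = 0.5*m*v^2 = 0.5*0.011*614.51^2 = 2077 J

2077 J


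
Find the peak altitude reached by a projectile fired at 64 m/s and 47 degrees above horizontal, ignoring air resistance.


H = (v0*sin(theta))^2 / (2g) = (64*sin(47°))^2 / (2*9.81) = 111.7 m

111.7 m


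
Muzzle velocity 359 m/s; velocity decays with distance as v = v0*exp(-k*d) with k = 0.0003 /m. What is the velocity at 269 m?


v = v0*exp(-k*d) = 359*exp(-0.0003*269) = 331.2 m/s

331.2 m/s


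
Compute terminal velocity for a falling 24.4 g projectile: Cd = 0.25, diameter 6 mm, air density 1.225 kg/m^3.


A = pi*(d/2)^2 = pi*(6/2000)^2 = 2.82743e-05 m^2
vt = sqrt(2mg/(Cd*rho*A)) = sqrt(2*0.0244*9.81/(0.25 * 1.225 * 2.82743e-05)) = 235.1 m/s

235.1 m/s


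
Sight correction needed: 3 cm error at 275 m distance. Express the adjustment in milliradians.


1 mrad subtends 1 cm per 10 m of range, so adj = error_cm / (dist_m / 10) = 3 / (275/10) = 0.1091 mrad

0.1091 mrad


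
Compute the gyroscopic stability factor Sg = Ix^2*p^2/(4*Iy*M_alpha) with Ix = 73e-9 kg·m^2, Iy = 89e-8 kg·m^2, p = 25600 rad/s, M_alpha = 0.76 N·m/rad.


Sg = Ix^2 * p^2 / (4 * Iy * M_alpha) = (73e-9)^2 * 25600^2 / (4 * 89e-8 * 0.76) = 1.291

1.291


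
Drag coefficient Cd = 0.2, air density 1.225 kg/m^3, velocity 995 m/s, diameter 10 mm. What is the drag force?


A = pi*(d/2)^2 = pi*(10/2000)^2 = 7.85398e-05 m^2
Fd = 0.5*Cd*rho*A*v^2 = 0.5*0.2*1.225*7.85398e-05*995^2 = 9.525 N

9.525 N


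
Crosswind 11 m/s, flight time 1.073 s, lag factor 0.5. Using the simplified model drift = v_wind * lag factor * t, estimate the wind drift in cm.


drift = v_wind * lag * t = 11 * 0.5 * 1.073 = 5.9015 m ≈ 590.1 cm

590.1 cm


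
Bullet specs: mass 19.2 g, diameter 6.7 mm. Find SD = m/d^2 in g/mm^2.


SD = m/d^2 = 19.2/6.7^2 = 0.4277 g/mm^2

0.4277 g/mm^2


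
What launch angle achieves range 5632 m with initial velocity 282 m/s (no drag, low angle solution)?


sin(2*theta) = R*g/v0^2 = 5632*9.81/282^2 = 0.694758, theta = arcsin(0.694758)/2 = 22°

22 degrees


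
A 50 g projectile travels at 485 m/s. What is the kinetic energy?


E = 0.5*m*v^2 = 0.5*0.05*485^2 = 5881 J

5881 J


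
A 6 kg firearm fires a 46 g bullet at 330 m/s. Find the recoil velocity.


v_recoil = m_p * v_p / m_gun = 0.046 * 330 / 6 = 2.53 m/s

2.53 m/s


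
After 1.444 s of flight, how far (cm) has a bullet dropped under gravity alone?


drop = 0.5*g*t^2 = 0.5*9.81*1.444^2 = 10.2276 m ≈ 1023 cm

1023 cm
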